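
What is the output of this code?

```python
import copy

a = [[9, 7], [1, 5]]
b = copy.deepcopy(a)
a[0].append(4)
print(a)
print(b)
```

Key concept: deep copy is fully independent.
Step by step:
`a = [[9, 7], [1, 5]]` → a = [[9, 7], [1, 5]]
`b = copy.deepcopy(a)` → b = [[9, 7], [1, 5]]
`a[0].append(4)` → a = [[9, 7, 4], [1, 5]]
`print(a)` → prints [[9, 7, 4], [1, 5]]
`print(b)` → prints [[9, 7], [1, 5]]

Answer:
[[9, 7, 4], [1, 5]]
[[9, 7], [1, 5]]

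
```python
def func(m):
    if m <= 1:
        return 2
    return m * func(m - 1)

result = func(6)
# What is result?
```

func(6) = 6 * 5 * 4 * 3 * 2 * 2 = 1440

Answer: 1440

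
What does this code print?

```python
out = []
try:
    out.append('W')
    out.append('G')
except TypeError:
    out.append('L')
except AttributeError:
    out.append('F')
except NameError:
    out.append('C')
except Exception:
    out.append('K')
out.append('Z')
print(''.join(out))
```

Execution trace: 'W' (try body) → 'G' (try body, no exception) → 'Z' (after the try/except). Output: WGZ

Answer: WGZ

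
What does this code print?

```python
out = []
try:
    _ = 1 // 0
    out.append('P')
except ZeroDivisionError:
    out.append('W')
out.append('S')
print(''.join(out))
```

Execution trace: 'W' (except ZeroDivisionError) → 'S' (after the try/except). Output: WS

Answer: WS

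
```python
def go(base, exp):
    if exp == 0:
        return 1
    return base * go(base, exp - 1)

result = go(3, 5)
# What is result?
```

go(3, 5) = 3 * 3 * 3 * 3 * 3 = 243

Answer: 243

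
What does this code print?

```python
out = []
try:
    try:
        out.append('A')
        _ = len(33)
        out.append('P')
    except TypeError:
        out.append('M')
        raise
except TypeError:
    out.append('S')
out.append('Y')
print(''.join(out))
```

Execution trace: 'A' (try body) → 'M' (except TypeError) → 'S' (outer except TypeError) → 'Y' (after the try/except). Output: AMSY

Answer: AMSY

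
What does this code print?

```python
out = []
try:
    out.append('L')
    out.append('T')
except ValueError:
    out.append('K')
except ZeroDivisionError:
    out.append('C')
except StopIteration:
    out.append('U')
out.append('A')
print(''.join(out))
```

Execution trace: 'L' (try body) → 'T' (try body, no exception) → 'A' (after the try/except). Output: LTA

Answer: LTA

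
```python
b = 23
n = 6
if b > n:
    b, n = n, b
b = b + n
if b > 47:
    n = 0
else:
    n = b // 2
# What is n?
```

Trace:
`b = 23` → b = 23
`n = 6` → n = 6
`if b > n: ...` → b > n is True → b = 6; n = 23
`b = b + n` → b = 29
`if b > 47: ...` → b > 47 is False, take else branch → n = 14
So n = 14

Answer: 14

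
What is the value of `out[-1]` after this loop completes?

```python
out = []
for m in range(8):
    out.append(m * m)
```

Last element of squares 0 to 7
`out` takes the values: [] → [0] → [0, 1] → [0, 1, 4] → [0, 1, 4, 9] → [0, 1, 4, 9, 16] → [0, 1, 4, 9, 16, 25] → [0, 1, 4, 9, 16, 25, 36] → [0, 1, 4, 9, 16, 25, 36, 49]
So `out[-1]` = 49

Answer: 49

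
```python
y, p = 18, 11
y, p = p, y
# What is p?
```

Trace:
`y, p = 18, 11` → y = 18; p = 11
`y, p = p, y` → y = 11; p = 18
So p = 18

Answer: 18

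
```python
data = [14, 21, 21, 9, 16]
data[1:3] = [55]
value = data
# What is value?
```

Trace:
`data = [14, 21, 21, 9, 16]` → data = [14, 21, 21, 9, 16]
`data[1:3] = [55]` → data = [14, 55, 9, 16]
`value = data` → value = [14, 55, 9, 16]
So value = [14, 55, 9, 16]

Answer: [14, 55, 9, 16]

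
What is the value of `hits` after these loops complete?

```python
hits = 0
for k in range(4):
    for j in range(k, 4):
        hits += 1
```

Upper triangle: 4 + 3 + ... + 1
`hits` takes the values: 0 → 1 → 2 → 3 → 4 → 5 → 6 → 7 → 8 → 9 → 10

Answer: 10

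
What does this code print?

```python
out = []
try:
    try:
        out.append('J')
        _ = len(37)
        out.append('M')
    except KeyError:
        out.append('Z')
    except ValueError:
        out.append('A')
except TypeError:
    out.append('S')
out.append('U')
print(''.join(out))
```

Execution trace: 'J' (try body) → 'S' (outer except TypeError) → 'U' (after the try/except). Output: JSU

Answer: JSU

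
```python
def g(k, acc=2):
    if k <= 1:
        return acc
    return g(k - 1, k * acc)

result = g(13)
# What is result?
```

Accumulator trace (n, acc): (13, 2) -> (12, 26) -> (11, 312) -> (10, 3432) -> (9, 34320) -> (8, 308880) -> (7, 2471040) -> (6, 17297280) -> (5, 103783680) -> (4, 518918400) -> (3, 2075673600) -> (2, 6227020800) -> (1, 12454041600) -> return 12454041600

Answer: 12454041600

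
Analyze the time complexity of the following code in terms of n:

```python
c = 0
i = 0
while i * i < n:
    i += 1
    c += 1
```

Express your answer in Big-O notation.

Each loop level contributes: √n. Multiplying the contributions gives O(√n).

Answer: O(√n)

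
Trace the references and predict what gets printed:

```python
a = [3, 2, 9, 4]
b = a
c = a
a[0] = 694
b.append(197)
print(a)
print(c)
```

Key concept: multiple aliases.
Step by step:
`a = [3, 2, 9, 4]` → a = [3, 2, 9, 4]
`b = a` → b = [3, 2, 9, 4] (same object as a)
`c = a` → c = [3, 2, 9, 4] (same object as a, b)
`a[0] = 694` → a = [694, 2, 9, 4] (same object as b, c); b = [694, 2, 9, 4] (same object as a, c); c = [694, 2, 9, 4] (same object as a, b)
`b.append(197)` → a = [694, 2, 9, 4, 197] (same object as b, c); b = [694, 2, 9, 4, 197] (same object as a, c); c = [694, 2, 9, 4, 197] (same object as a, b)
`print(a)` → prints [694, 2, 9, 4, 197]
`print(c)` → prints [694, 2, 9, 4, 197]

Answer:
[694, 2, 9, 4, 197]
[694, 2, 9, 4, 197]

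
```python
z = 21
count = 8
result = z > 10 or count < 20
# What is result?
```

Trace:
`z = 21` → z = 21
`count = 8` → count = 8
`result = z > 10 or count < 20` → result = True
So result = True

Answer: True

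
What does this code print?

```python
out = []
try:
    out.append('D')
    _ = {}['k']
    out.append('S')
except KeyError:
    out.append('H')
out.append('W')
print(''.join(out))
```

Execution trace: 'D' (try body) → 'H' (except KeyError) → 'W' (after the try/except). Output: DHW

Answer: DHW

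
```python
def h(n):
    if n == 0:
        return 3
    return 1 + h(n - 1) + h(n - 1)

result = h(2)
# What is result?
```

h(n) = 1 + 2·h(n-1), h(0)=3. Closed form: (3+1)·2^2 - 1 = 15.

Answer: 15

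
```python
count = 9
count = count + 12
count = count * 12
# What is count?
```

Trace:
`count = 9` → count = 9
`count = count + 12` → count = 21
`count = count * 12` → count = 252
So count = 252

Answer: 252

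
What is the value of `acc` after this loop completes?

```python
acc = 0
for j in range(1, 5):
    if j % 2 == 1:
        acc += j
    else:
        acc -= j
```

Add odd, subtract even
`acc` takes the values: 0 → 1 → -1 → 2 → -2

Answer: -2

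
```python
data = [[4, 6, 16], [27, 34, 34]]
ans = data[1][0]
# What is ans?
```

Trace:
`data = [[4, 6, 16], [27, 34, 34]]` → data = [[4, 6, 16], [27, 34, 34]]
`ans = data[1][0]` → ans = 27
So ans = 27

Answer: 27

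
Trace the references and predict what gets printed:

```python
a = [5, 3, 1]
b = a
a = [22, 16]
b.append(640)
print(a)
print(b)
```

Key concept: rebinding vs mutation: a is rebound to a new list, b still points at the original.
Step by step:
`a = [5, 3, 1]` → a = [5, 3, 1]
`b = a` → b = [5, 3, 1] (same object as a)
`a = [22, 16]` → a = [22, 16]
`b.append(640)` → b = [5, 3, 1, 640]
`print(a)` → prints [22, 16]
`print(b)` → prints [5, 3, 1, 640]

Answer:
[22, 16]
[5, 3, 1, 640]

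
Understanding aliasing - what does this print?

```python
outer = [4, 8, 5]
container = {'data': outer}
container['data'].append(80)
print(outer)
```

Key concept: dict holds reference to list.
Step by step:
`outer = [4, 8, 5]` → outer = [4, 8, 5]
`container = {'data': outer}` → container = {'data': [4, 8, 5]}
`container['data'].append(80)` → outer = [4, 8, 5, 80]; container = {'data': [4, 8, 5, 80]}
`print(outer)` → prints [4, 8, 5, 80]

Answer: [4, 8, 5, 80]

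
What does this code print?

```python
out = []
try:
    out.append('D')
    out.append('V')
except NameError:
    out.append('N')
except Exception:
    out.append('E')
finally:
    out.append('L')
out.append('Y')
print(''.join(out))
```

Execution trace: 'D' (try body) → 'V' (try body, no exception) → 'L' (finally) → 'Y' (after the try/except). Output: DVLY

Answer: DVLY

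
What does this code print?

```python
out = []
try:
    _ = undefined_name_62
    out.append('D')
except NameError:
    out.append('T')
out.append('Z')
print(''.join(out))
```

Execution trace: 'T' (except NameError) → 'Z' (after the try/except). Output: TZ

Answer: TZ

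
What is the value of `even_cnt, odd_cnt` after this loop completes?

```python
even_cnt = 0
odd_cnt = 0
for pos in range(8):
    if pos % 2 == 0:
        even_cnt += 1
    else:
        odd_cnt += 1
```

Count evens and odds in range(8)
`even_cnt, odd_cnt` takes the values: (0, 0) → (1, 0) → (1, 1) → (2, 1) → (2, 2) → (3, 2) → (3, 3) → (4, 3) → (4, 4)

Answer: 4, 4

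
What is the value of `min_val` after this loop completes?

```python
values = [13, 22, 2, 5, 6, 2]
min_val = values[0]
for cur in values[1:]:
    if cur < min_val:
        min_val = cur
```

Minimum of [13, 22, 2, 5, 6, 2]
`min_val` takes the values: 13 → 2

Answer: 2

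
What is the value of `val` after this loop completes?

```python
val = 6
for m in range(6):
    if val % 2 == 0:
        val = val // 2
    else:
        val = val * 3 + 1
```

Collatz-style transformation from 6
`val` takes the values: 6 → 3 → 10 → 5 → 16 → 8 → 4

Answer: 4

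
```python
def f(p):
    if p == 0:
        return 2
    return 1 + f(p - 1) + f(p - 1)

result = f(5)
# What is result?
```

f(p) = 1 + 2·f(p-1), f(0)=2. Closed form: (2+1)·2^5 - 1 = 95.

Answer: 95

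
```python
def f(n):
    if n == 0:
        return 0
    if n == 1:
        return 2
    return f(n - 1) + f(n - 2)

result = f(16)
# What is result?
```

Build up from base cases: f(0)=0, f(1)=2, f(2)=2, f(3)=4, f(4)=6, f(5)=10, f(6)=16, ..., f(16)=1974

Answer: 1974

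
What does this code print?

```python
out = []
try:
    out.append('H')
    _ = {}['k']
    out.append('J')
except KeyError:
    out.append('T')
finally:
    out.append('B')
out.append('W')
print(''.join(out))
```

Execution trace: 'H' (try body) → 'T' (except KeyError) → 'B' (finally) → 'W' (after the try/except). Output: HTBW

Answer: HTBW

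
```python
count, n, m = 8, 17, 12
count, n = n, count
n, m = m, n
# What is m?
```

Trace:
`count, n, m = 8, 17, 12` → count = 8; n = 17; m = 12
`count, n = n, count` → count = 17; n = 8
`n, m = m, n` → n = 12; m = 8
So m = 8

Answer: 8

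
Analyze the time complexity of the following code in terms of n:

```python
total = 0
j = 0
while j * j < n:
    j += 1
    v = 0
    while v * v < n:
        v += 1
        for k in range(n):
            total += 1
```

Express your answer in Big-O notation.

Each loop level contributes: √n × √n × n. Multiplying the contributions gives O(n^2).

Answer: O(n^2)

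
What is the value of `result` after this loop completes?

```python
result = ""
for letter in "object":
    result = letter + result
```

Reverse 'object'
`result` takes the values: "" → "o" → "bo" → "jbo" → "ejbo" → "cejbo" → "tcejbo"

Answer: "tcejbo"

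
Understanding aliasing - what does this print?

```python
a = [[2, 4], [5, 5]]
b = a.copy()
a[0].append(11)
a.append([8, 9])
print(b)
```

Key concept: shallow copy with nested lists.
Step by step:
`a = [[2, 4], [5, 5]]` → a = [[2, 4], [5, 5]]
`b = a.copy()` → b = [[2, 4], [5, 5]]
`a[0].append(11)` → a = [[2, 4, 11], [5, 5]]; b = [[2, 4, 11], [5, 5]]
`a.append([8, 9])` → a = [[2, 4, 11], [5, 5], [8, 9]]
`print(b)` → prints [[2, 4, 11], [5, 5]]

Answer: [[2, 4, 11], [5, 5]]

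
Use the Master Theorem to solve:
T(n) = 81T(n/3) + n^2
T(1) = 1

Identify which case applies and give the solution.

a=81, b=3, f(n)=n^2. log_3(81) = 4. Since c=2 < 4, Case 1 applies: T(n) = Θ(n^log_b(a)) = O(n^4).

Answer: O(n^4) - Case 1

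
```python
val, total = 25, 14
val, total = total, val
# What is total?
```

Trace:
`val, total = 25, 14` → val = 25; total = 14
`val, total = total, val` → val = 14; total = 25
So total = 25

Answer: 25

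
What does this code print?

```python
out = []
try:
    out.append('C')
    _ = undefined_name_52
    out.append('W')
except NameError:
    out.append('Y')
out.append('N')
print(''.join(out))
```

Execution trace: 'C' (try body) → 'Y' (except NameError) → 'N' (after the try/except). Output: CYN

Answer: CYN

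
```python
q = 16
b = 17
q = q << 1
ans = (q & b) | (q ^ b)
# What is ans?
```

Trace:
`q = 16` → q = 16
`b = 17` → b = 17
`q = q << 1` → q = 32
`ans = (q & b) | (q ^ b)` → ans = 49
So ans = 49

Answer: 49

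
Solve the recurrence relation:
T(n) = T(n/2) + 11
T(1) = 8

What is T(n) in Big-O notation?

Each step divides n by 2 and adds 11. After log_2(n) steps we reach T(1)=8. So T(n) = 11·log_2(n) + 8 = O(log n).

Answer: O(log n)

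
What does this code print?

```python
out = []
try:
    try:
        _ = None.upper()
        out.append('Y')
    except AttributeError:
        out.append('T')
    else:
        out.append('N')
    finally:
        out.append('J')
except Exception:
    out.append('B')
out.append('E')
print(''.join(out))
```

Execution trace: 'T' (inner except AttributeError) → 'J' (inner finally) → 'E' (after the try/except). Output: TJE

Answer: TJE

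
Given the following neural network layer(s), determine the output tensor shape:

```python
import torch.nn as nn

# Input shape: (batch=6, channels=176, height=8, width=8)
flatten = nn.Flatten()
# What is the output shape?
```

Input: (6, 176, 8, 8) -> Output: (6, 11264)

Answer: (6, 11264)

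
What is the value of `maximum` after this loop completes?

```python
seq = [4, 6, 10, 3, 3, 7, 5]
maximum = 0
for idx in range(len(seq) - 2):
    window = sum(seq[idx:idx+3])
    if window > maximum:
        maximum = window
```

Max sum of 3-element window in [4, 6, 10, 3, 3, 7, 5]
`maximum` takes the values: 0 → 20

Answer: 20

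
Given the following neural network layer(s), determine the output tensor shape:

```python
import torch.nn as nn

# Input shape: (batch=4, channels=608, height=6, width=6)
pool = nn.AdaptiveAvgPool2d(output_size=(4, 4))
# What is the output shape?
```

Input: (4, 608, 6, 6) -> Output: (4, 608, 4, 4)

Answer: (4, 608, 4, 4)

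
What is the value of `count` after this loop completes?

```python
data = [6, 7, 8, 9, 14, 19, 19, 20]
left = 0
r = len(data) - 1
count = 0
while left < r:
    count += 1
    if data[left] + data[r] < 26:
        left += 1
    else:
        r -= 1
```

Steps to find pair summing to 26
`count` takes the values: 0 → 1 → 2 → 3 → 4 → 5 → 6 → 7

Answer: 7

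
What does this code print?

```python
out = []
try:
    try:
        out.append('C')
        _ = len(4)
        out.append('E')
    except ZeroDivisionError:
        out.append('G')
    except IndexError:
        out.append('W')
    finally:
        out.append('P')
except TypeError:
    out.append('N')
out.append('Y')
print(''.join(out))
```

Execution trace: 'C' (try body) → 'P' (finally) → 'N' (outer except TypeError) → 'Y' (after the try/except). Output: CPNY

Answer: CPNY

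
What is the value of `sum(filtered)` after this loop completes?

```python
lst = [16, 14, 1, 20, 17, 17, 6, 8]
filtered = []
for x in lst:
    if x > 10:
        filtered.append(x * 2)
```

Sum of doubled values > 10
`filtered` takes the values: [] → [32] → [32, 28] → [32, 28, 40] → [32, 28, 40, 34] → [32, 28, 40, 34, 34]
So `sum(filtered)` = 168

Answer: 168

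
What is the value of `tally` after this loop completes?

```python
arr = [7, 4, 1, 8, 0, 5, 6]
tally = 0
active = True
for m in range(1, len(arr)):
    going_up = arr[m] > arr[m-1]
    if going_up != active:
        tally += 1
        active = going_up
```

Count direction changes in [7, 4, 1, 8, 0, 5, 6]
`tally` takes the values: 0 → 1 → 2 → 3 → 4

Answer: 4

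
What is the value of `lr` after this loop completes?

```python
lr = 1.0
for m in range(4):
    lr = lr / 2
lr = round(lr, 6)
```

Halving LR 4 times: 1 / 2^4
`lr` takes the values: 1.0 → 0.5 → 0.25 → 0.125 → 0.0625

Answer: 0.0625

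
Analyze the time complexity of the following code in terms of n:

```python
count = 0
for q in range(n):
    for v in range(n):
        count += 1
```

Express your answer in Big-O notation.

Each loop level contributes: n × n. Multiplying the contributions gives O(n^2).

Answer: O(n^2)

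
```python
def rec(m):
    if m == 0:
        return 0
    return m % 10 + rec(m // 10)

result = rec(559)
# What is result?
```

Sum of digits of 559: 9 + 5 + 5 = 19

Answer: 19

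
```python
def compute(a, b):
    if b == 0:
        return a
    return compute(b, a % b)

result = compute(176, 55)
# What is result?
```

compute(176, 55) -> compute(55, 11) -> compute(11, 0) -> 11

Answer: 11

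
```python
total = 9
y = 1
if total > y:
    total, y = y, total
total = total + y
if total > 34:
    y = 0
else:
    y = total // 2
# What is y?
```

Trace:
`total = 9` → total = 9
`y = 1` → y = 1
`if total > y: ...` → total > y is True → total = 1; y = 9
`total = total + y` → total = 10
`if total > 34: ...` → total > 34 is False, take else branch → y = 5
So y = 5

Answer: 5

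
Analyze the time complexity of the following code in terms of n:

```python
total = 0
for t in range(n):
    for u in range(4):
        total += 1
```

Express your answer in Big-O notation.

Each loop level contributes: n × 1. Multiplying the contributions gives O(n).

Answer: O(n)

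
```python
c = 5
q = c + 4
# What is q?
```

Trace:
`c = 5` → c = 5
`q = c + 4` → q = 9
So q = 9

Answer: 9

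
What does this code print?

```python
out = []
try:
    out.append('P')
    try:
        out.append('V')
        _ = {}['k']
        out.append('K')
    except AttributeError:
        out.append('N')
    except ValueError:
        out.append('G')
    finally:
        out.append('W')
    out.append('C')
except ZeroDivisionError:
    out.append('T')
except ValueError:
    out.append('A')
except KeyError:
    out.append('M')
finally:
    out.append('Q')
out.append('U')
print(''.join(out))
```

Execution trace: 'P' (try body) → 'V' (inner try body) → 'W' (inner finally) → 'M' (except KeyError) → 'Q' (finally) → 'U' (after the try/except). Output: PVWMQU

Answer: PVWMQU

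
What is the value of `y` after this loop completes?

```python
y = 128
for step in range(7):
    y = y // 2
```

Halve 7 times: 128 // 2^7 = 1
`y` takes the values: 128 → 64 → 32 → 16 → 8 → 4 → 2 → 1

Answer: 1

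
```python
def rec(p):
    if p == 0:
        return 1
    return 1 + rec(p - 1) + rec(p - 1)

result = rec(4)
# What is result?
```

rec(p) = 1 + 2·rec(p-1), rec(0)=1. Closed form: (1+1)·2^4 - 1 = 31.

Answer: 31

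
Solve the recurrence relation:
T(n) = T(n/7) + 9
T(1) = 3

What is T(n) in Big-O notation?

Each step divides n by 7 and adds 9. After log_7(n) steps we reach T(1)=3. So T(n) = 9·log_7(n) + 3 = O(log n).

Answer: O(log n)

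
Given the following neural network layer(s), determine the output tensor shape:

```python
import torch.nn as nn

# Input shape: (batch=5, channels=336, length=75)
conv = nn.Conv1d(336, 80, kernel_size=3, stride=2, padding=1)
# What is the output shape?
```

Input: (5, 336, 75) -> Output: (5, 80, 38)

Answer: (5, 80, 38)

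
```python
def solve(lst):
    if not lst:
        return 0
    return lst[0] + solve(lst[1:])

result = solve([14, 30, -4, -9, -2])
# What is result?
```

14 + 30 + (-4) + (-9) + (-2) + 0 = 29

Answer: 29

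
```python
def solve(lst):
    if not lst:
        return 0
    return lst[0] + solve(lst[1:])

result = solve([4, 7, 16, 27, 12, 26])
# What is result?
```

4 + 7 + 16 + 27 + 12 + 26 + 0 = 92

Answer: 92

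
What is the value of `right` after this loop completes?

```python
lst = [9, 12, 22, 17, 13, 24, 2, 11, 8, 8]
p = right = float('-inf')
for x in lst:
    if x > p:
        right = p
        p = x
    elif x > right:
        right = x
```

Second largest (with repeats) in [9, 12, 22, 17, 13, 24, 2, 11, 8, 8]
`right` takes the values: -inf → 9 → 12 → 17 → 22

Answer: 22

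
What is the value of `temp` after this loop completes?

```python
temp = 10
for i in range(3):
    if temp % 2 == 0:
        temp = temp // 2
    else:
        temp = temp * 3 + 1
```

Collatz-style transformation from 10
`temp` takes the values: 10 → 5 → 16 → 8

Answer: 8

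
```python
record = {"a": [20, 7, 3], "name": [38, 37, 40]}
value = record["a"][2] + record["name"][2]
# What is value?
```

Trace:
`record = {"a": [20, 7, 3], "name": [38, 37, 40]}` → record = {'a': [20, 7, 3], 'name': [38, 37, 40]}
`value = record["a"][2] + record["name"][2]` → value = 43
So value = 43

Answer: 43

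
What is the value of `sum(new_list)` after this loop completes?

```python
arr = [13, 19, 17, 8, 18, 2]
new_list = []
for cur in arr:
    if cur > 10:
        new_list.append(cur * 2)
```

Sum of doubled values > 10
`new_list` takes the values: [] → [26] → [26, 38] → [26, 38, 34] → [26, 38, 34, 36]
So `sum(new_list)` = 134

Answer: 134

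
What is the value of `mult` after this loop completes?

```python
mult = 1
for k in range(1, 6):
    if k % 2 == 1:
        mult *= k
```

Product of odd numbers 1 to 5
`mult` takes the values: 1 → 3 → 15

Answer: 15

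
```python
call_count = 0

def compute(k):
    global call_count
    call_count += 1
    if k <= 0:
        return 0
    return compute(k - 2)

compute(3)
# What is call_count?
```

Linear recursion stepping by 2: 3 calls from k=3 down to ≤0.

Answer: 3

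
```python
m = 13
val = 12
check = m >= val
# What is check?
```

Trace:
`m = 13` → m = 13
`val = 12` → val = 12
`check = m >= val` → check = True
So check = True

Answer: True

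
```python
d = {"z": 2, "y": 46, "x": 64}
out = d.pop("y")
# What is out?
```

Trace:
`d = {"z": 2, "y": 46, "x": 64}` → d = {'z': 2, 'y': 46, 'x': 64}
`out = d.pop("y")` → d = {'z': 2, 'x': 64}; out = 46
So out = 46

Answer: 46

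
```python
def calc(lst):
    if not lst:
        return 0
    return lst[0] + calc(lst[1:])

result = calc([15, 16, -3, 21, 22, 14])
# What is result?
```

15 + 16 + (-3) + 21 + 22 + 14 + 0 = 85

Answer: 85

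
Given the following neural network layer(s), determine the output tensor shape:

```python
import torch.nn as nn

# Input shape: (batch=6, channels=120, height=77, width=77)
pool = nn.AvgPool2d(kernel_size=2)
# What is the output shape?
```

Input: (6, 120, 77, 77) -> Output: (6, 120, 38, 38)

Answer: (6, 120, 38, 38)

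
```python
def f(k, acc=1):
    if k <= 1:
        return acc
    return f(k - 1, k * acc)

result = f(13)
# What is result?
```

Accumulator trace (n, acc): (13, 1) -> (12, 13) -> (11, 156) -> (10, 1716) -> (9, 17160) -> (8, 154440) -> (7, 1235520) -> (6, 8648640) -> (5, 51891840) -> (4, 259459200) -> (3, 1037836800) -> (2, 3113510400) -> (1, 6227020800) -> return 6227020800

Answer: 6227020800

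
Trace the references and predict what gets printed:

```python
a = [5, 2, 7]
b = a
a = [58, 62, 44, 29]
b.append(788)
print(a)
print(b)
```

Key concept: rebinding vs mutation: a is rebound to a new list, b still points at the original.
Step by step:
`a = [5, 2, 7]` → a = [5, 2, 7]
`b = a` → b = [5, 2, 7] (same object as a)
`a = [58, 62, 44, 29]` → a = [58, 62, 44, 29]
`b.append(788)` → b = [5, 2, 7, 788]
`print(a)` → prints [58, 62, 44, 29]
`print(b)` → prints [5, 2, 7, 788]

Answer:
[58, 62, 44, 29]
[5, 2, 7, 788]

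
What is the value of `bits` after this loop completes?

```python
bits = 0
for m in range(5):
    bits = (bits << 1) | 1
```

Build 5 consecutive 1-bits: 0b11111
`bits` takes the values: 0 → 1 → 3 → 7 → 15 → 31

Answer: 31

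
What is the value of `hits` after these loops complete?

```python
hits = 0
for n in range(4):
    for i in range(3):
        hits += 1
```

4 * 3 = 12
`hits` takes the values: 0 → 1 → 2 → 3 → 4 → 5 → 6 → 7 → 8 → 9 → 10 → 11 → 12

Answer: 12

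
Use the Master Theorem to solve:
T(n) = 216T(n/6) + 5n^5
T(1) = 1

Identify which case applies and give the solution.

a=216, b=6, f(n)=5n^5. log_6(216) = 3. Since c=5 > 3 and the regularity condition holds (216(n/6)^5 = (216/6^5)n^5 with 216/6^5 < 1), Case 3 applies: T(n) = Θ(f(n)) = O(n^5).

Answer: O(n^5) - Case 3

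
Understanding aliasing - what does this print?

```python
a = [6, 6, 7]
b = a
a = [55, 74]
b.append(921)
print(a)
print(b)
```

Key concept: rebinding vs mutation: a is rebound to a new list, b still points at the original.
Step by step:
`a = [6, 6, 7]` → a = [6, 6, 7]
`b = a` → b = [6, 6, 7] (same object as a)
`a = [55, 74]` → a = [55, 74]
`b.append(921)` → b = [6, 6, 7, 921]
`print(a)` → prints [55, 74]
`print(b)` → prints [6, 6, 7, 921]

Answer:
[55, 74]
[6, 6, 7, 921]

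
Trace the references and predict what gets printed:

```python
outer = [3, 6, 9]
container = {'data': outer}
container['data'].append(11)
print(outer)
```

Key concept: dict holds reference to list.
Step by step:
`outer = [3, 6, 9]` → outer = [3, 6, 9]
`container = {'data': outer}` → container = {'data': [3, 6, 9]}
`container['data'].append(11)` → outer = [3, 6, 9, 11]; container = {'data': [3, 6, 9, 11]}
`print(outer)` → prints [3, 6, 9, 11]

Answer: [3, 6, 9, 11]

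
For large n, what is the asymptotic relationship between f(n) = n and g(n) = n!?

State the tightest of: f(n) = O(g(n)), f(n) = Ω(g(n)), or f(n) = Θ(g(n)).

n vs n!: f(n) = O(g(n)) but not Ω(g(n)) — n! grows strictly faster than n.

Answer: f(n) = O(g(n)) but not Ω(g(n)) — n! grows strictly faster than n.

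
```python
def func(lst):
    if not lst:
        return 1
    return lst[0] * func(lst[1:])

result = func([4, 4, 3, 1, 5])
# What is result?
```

Product over [4, 4, 3, 1, 5] = 4 * 4 * 3 * 1 * 5 = 240

Answer: 240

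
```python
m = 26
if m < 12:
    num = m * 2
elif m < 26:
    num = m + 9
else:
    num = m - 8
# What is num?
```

Trace:
`m = 26` → m = 26
`if m < 12: ...` → m < 12 is False, m < 26 is False, take else branch → num = 18
So num = 18

Answer: 18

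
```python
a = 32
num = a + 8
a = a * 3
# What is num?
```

Trace:
`a = 32` → a = 32
`num = a + 8` → num = 40
`a = a * 3` → a = 96
So num = 40

Answer: 40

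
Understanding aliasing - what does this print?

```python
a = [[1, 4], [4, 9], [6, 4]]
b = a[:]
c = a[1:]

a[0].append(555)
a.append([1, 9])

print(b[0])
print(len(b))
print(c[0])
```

Key concept: slice with nested mutation.
Step by step:
`a = [[1, 4], [4, 9], [6, 4]]` → a = [[1, 4], [4, 9], [6, 4]]
`b = a[:]` → b = [[1, 4], [4, 9], [6, 4]]
`c = a[1:]` → c = [[4, 9], [6, 4]]
`a[0].append(555)` → a = [[1, 4, 555], [4, 9], [6, 4]]; b = [[1, 4, 555], [4, 9], [6, 4]]
`a.append([1, 9])` → a = [[1, 4, 555], [4, 9], [6, 4], [1, 9]]
`print(b[0])` → prints [1, 4, 555]
`print(len(b))` → prints 3
`print(c[0])` → prints [4, 9]

Answer:
[1, 4, 555]
3
[4, 9]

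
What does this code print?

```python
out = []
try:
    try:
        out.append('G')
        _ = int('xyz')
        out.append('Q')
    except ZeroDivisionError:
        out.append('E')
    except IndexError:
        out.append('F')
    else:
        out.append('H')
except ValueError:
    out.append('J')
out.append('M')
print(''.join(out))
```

Execution trace: 'G' (try body) → 'J' (outer except ValueError) → 'M' (after the try/except). Output: GJM

Answer: GJM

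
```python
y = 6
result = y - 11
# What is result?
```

Trace:
`y = 6` → y = 6
`result = y - 11` → result = -5
So result = -5

Answer: -5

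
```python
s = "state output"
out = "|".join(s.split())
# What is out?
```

Trace:
`s = "state output"` → s = 'state output'
`out = "|".join(s.split())` → out = 'state|output'
So out = 'state|output'

Answer: 'state|output'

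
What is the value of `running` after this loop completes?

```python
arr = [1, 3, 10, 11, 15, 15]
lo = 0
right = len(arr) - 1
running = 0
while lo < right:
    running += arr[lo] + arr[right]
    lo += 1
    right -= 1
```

Sum of pairs from ends
`running` takes the values: 0 → 16 → 34 → 55

Answer: 55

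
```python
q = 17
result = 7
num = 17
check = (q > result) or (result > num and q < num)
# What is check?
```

Trace:
`q = 17` → q = 17
`result = 7` → result = 7
`num = 17` → num = 17
`check = (q > result) or (result > num and q < num)` → check = True
So check = True

Answer: True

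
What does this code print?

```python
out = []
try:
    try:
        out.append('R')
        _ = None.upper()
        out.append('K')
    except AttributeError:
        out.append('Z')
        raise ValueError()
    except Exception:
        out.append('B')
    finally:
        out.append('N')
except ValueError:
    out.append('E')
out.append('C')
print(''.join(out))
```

Execution trace: 'R' (inner try body) → 'Z' (inner except AttributeError) → 'N' (inner finally) → 'E' (outer except ValueError) → 'C' (after the try/except). Output: RZNEC

Answer: RZNEC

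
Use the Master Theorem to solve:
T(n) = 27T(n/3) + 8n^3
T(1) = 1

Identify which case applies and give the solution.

a=27, b=3, f(n)=8n^3. log_3(27) = 3. Since c=3 = 3, Case 2 applies: T(n) = Θ(n^log_b(a) · log n) = O(n^3 log n).

Answer: O(n^3 log n) - Case 2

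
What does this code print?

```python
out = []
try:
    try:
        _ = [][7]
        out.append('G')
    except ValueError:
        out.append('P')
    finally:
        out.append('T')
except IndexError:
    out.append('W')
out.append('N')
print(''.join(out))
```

Execution trace: 'T' (inner finally) → 'W' (outer except IndexError) → 'N' (after the try/except). Output: TWN

Answer: TWN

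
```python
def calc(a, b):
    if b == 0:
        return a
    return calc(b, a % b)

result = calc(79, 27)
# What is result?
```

calc(79, 27) -> calc(27, 25) -> calc(25, 2) -> calc(2, 1) -> calc(1, 0) -> 1

Answer: 1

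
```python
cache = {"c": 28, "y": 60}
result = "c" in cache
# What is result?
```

Trace:
`cache = {"c": 28, "y": 60}` → cache = {'c': 28, 'y': 60}
`result = "c" in cache` → result = True
So result = True

Answer: True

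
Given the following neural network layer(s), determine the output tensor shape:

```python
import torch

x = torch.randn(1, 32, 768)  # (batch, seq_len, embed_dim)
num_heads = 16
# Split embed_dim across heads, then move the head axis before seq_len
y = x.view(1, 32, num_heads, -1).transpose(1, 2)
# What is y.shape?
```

Input: (1, 32, 768) -> head_dim = 768 // 16 = 48; after view: (1, 32, 16, 48) -> after transpose(1, 2): (1, 16, 32, 48) -> Output: (1, 16, 32, 48)

Answer: (1, 16, 32, 48)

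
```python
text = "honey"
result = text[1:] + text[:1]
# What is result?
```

Trace:
`text = "honey"` → text = 'honey'
`result = text[1:] + text[:1]` → result = 'oneyh'
So result = 'oneyh'

Answer: 'oneyh'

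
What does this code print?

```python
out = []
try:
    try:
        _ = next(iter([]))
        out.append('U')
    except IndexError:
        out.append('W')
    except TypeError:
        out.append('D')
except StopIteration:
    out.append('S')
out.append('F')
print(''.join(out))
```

Execution trace: 'S' (outer except StopIteration) → 'F' (after the try/except). Output: SF

Answer: SF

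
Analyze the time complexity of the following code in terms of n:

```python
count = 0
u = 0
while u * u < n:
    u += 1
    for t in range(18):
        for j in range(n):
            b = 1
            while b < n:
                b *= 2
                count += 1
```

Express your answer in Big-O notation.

Each loop level contributes: √n × 1 × n × log n. Multiplying the contributions gives O(n√n log n).

Answer: O(n√n log n)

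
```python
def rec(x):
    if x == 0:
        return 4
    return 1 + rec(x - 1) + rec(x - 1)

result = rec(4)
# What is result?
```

rec(x) = 1 + 2·rec(x-1), rec(0)=4. Closed form: (4+1)·2^4 - 1 = 79.

Answer: 79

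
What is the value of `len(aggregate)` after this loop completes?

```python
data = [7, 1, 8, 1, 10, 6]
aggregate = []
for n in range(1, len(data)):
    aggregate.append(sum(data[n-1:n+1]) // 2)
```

Number of 2-element averages
`aggregate` takes the values: [] → [4] → [4, 4] → [4, 4, 4] → [4, 4, 4, 5] → [4, 4, 4, 5, 8]
So `len(aggregate)` = 5

Answer: 5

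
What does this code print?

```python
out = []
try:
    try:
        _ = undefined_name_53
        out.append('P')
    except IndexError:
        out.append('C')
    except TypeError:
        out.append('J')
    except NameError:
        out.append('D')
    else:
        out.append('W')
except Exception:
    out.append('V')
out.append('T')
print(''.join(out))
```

Execution trace: 'D' (inner except NameError) → 'T' (after the try/except). Output: DT

Answer: DT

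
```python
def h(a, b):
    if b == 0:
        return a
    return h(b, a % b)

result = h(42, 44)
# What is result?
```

h(42, 44) -> h(44, 42) -> h(42, 2) -> h(2, 0) -> 2

Answer: 2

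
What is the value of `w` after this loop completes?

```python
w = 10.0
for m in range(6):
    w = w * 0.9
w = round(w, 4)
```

Exponential decay: 10.0 * 0.9^6
`w` takes the values: 10.0 → 9.0 → 8.1 → 7.29 → 6.561 → 5.9049 → 5.31441 → 5.3144

Answer: 5.3144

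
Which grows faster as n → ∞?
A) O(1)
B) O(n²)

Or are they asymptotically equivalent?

O(1) vs O(n²): Higher order terms dominate.

Answer: B) O(n²) grows faster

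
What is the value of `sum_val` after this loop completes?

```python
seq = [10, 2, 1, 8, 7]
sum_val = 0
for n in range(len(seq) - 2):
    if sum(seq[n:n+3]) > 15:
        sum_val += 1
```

Count windows with sum > 15
`sum_val` takes the values: 0 → 1

Answer: 1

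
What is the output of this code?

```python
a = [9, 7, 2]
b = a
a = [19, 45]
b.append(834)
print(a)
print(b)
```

Key concept: rebinding vs mutation: a is rebound to a new list, b still points at the original.
Step by step:
`a = [9, 7, 2]` → a = [9, 7, 2]
`b = a` → b = [9, 7, 2] (same object as a)
`a = [19, 45]` → a = [19, 45]
`b.append(834)` → b = [9, 7, 2, 834]
`print(a)` → prints [19, 45]
`print(b)` → prints [9, 7, 2, 834]

Answer:
[19, 45]
[9, 7, 2, 834]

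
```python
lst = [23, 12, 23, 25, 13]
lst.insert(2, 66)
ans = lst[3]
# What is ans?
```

Trace:
`lst = [23, 12, 23, 25, 13]` → lst = [23, 12, 23, 25, 13]
`lst.insert(2, 66)` → lst = [23, 12, 66, 23, 25, 13]
`ans = lst[3]` → ans = 23
So ans = 23

Answer: 23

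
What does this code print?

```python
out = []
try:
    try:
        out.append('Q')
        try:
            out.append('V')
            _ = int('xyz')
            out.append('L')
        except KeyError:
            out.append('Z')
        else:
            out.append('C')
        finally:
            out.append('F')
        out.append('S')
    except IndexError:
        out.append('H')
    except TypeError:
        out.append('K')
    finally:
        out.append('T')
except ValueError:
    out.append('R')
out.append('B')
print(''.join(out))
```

Execution trace: 'Q' (try body) → 'V' (inner try body) → 'F' (inner finally) → 'T' (finally) → 'R' (outer except ValueError) → 'B' (after the try/except). Output: QVFTRB

Answer: QVFTRB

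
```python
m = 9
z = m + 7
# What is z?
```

Trace:
`m = 9` → m = 9
`z = m + 7` → z = 16
So z = 16

Answer: 16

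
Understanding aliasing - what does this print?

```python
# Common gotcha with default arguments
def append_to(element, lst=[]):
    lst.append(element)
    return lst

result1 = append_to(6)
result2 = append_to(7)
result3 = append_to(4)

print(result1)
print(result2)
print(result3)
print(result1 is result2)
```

Key concept: mutable default argument gotcha.
Step by step:
`result1 = append_to(6)` → result1 = [6]
`result2 = append_to(7)` → result1 = [6, 7] (same object as result2); result2 = [6, 7] (same object as result1)
`result3 = append_to(4)` → result1 = [6, 7, 4] (same object as result2, result3); result2 = [6, 7, 4] (same object as result1, result3); result3 = [6, 7, 4] (same object as result1, result2)
`print(result1)` → prints [6, 7, 4]
`print(result2)` → prints [6, 7, 4]
`print(result3)` → prints [6, 7, 4]
`print(result1 is result2)` → prints True

Answer:
[6, 7, 4]
[6, 7, 4]
[6, 7, 4]
True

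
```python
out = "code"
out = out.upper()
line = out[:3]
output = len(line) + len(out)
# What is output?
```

Trace:
`out = "code"` → out = 'code'
`out = out.upper()` → out = 'CODE'
`line = out[:3]` → line = 'COD'
`output = len(line) + len(out)` → output = 7
So output = 7

Answer: 7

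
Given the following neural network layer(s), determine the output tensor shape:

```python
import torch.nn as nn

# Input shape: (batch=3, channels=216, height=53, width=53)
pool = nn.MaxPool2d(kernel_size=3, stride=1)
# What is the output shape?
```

Input: (3, 216, 53, 53) -> Output: (3, 216, 51, 51)

Answer: (3, 216, 51, 51)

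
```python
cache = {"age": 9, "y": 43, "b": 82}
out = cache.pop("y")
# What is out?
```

Trace:
`cache = {"age": 9, "y": 43, "b": 82}` → cache = {'age': 9, 'y': 43, 'b': 82}
`out = cache.pop("y")` → cache = {'age': 9, 'b': 82}; out = 43
So out = 43

Answer: 43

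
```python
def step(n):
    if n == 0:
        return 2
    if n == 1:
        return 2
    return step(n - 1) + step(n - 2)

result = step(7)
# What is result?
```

Build up from base cases: step(0)=2, step(1)=2, step(2)=4, step(3)=6, step(4)=10, step(5)=16, step(6)=26, ..., step(7)=42

Answer: 42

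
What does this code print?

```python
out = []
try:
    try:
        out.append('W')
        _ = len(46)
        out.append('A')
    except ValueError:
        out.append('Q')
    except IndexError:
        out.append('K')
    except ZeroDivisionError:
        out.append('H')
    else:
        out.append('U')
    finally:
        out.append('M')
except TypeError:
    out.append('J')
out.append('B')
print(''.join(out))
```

Execution trace: 'W' (try body) → 'M' (finally) → 'J' (outer except TypeError) → 'B' (after the try/except). Output: WMJB

Answer: WMJB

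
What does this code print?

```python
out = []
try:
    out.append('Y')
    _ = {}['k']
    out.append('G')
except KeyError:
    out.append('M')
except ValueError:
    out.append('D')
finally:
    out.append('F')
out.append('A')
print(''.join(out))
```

Execution trace: 'Y' (try body) → 'M' (except KeyError) → 'F' (finally) → 'A' (after the try/except). Output: YMFA

Answer: YMFA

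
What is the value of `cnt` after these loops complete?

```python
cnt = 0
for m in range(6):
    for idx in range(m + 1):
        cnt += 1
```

Triangle: 1 + 2 + ... + 6
`cnt` takes the values: 0 → 1 → 2 → 3 → 4 → 5 → 6 → 7 → 8 → 9 → 10 → 11 → 12 → 13 → 14 → 15 → 16 → 17 → 18 → 19 → 20 → 21

Answer: 21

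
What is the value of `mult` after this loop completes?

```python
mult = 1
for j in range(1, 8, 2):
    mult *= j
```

Product of 1, 3, 5, ... up to 7
`mult` takes the values: 1 → 3 → 15 → 105

Answer: 105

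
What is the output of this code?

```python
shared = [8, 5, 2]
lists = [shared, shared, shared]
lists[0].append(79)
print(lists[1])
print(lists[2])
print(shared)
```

Key concept: list of same reference.
Step by step:
`shared = [8, 5, 2]` → shared = [8, 5, 2]
`lists = [shared, shared, shared]` → lists = [[8, 5, 2], [8, 5, 2], [8, 5, 2]]
`lists[0].append(79)` → shared = [8, 5, 2, 79]; lists = [[8, 5, 2, 79], [8, 5, 2, 79], [8, 5, 2, 79]]
`print(lists[1])` → prints [8, 5, 2, 79]
`print(lists[2])` → prints [8, 5, 2, 79]
`print(shared)` → prints [8, 5, 2, 79]

Answer:
[8, 5, 2, 79]
[8, 5, 2, 79]
[8, 5, 2, 79]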